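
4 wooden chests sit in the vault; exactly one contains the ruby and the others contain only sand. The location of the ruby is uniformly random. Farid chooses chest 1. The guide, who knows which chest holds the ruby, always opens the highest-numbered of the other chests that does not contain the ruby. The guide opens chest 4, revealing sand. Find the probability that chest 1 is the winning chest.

1/3

Condition on the true location of the ruby.
If it is in any of chests 1, 2, and 3 (prior 1/4 each): chest 4 is the highest-numbered option available, probability 1; weight (1/4)·1 = 1/4 each.
If it is in chest 4 (prior 1/4): the guide opened chest 4, so this case is ruled out; weight (1/4)·0 = 0.
The weights sum to 3/4.
So P(the ruby in chest 1 | the guide opened chest 4) = (1/4) / (3/4) = 1/3.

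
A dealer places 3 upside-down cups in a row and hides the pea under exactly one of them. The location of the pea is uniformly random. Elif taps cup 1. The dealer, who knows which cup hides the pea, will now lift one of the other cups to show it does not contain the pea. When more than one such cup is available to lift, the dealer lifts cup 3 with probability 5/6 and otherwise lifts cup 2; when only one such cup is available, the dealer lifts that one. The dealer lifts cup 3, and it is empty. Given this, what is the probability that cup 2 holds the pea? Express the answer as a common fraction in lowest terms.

6/11

Consider each possible location of the pea in turn.
If it is under cup 1 (prior 1/3): cup 3 is available, opened with probability 5/6; weight (1/3)·(5/6) = 5/18.
If it is under cup 2 (prior 1/3): only cup 3 is available, probability 1; weight (1/3)·1 = 1/3.
If it is under cup 3 (prior 1/3): the dealer opened cup 3, so this case is ruled out; weight (1/3)·0 = 0.
The weights sum to 11/18.
So P(the pea under cup 2 | the dealer opened cup 3) = (1/3) / (11/18) = 6/11.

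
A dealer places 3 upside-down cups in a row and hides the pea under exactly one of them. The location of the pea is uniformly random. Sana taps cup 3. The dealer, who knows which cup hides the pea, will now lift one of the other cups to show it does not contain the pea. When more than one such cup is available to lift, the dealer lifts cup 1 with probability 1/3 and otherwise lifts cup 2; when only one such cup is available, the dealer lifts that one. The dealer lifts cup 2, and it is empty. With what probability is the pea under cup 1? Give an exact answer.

Condition on the true location of the pea.
If it is under cup 1 (prior 1/3): only cup 2 is available, probability 1; weight (1/3)·1 = 1/3.
If it is under cup 2 (prior 1/3): the dealer opened cup 2, so this case is ruled out; weight (1/3)·0 = 0.
If it is under cup 3 (prior 1/3): cup 1 is available but not opened, probability 2/3; weight (1/3)·(2/3) = 2/9.
The weights sum to 5/9.
So P(the pea under cup 1 | the dealer opened cup 2) = (1/3) / (5/9) = 3/5.

3/5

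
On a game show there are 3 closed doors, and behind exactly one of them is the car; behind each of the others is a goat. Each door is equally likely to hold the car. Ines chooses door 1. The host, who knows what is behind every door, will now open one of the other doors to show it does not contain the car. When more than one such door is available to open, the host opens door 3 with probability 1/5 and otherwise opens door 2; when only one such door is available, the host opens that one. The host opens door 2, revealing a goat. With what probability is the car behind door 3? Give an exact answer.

Apply Bayes' rule, conditioning on where the car actually is.
If it is behind door 1 (prior 1/3): door 3 is available but not opened, probability 4/5; weight (1/3)·(4/5) = 4/15.
If it is behind door 2 (prior 1/3): the host opened door 2, so this case is ruled out; weight (1/3)·0 = 0.
If it is behind door 3 (prior 1/3): only door 2 is available, probability 1; weight (1/3)·1 = 1/3.
The weights sum to 3/5.
So P(the car behind door 3 | the host opened door 2) = (1/3) / (3/5) = 5/9.

5/9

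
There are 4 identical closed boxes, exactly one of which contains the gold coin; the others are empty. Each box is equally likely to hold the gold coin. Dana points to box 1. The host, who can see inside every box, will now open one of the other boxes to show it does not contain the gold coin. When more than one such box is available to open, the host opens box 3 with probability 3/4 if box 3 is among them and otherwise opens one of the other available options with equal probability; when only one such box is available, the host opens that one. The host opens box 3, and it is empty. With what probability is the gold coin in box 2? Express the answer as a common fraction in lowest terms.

1/3

Condition on the true location of the gold coin.
If it is in any of boxes 1, 2, and 4 (prior 1/4 each): box 3 is available, opened with probability 3/4; weight (1/4)·(3/4) = 3/16 each.
If it is in box 3 (prior 1/4): the host opened box 3, so this case is ruled out; weight (1/4)·0 = 0.
The weights sum to 9/16.
So P(the gold coin in box 2 | the host opened box 3) = (3/16) / (9/16) = 1/3.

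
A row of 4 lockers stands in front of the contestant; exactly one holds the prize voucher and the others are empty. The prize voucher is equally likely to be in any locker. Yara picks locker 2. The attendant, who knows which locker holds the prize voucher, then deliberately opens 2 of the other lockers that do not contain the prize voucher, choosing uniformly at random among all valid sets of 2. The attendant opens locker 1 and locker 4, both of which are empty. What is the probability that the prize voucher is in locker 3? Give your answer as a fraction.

3/4

Apply Bayes' rule, conditioning on where the prize voucher actually is.
If it is in either of lockers 1 and 4 (prior 1/4 each): that locker was opened and seen not to hold the prize — ruled out; weight (1/4)·0 = 0 each.
If it is in locker 2 (prior 1/4): the attendant has 3 equally likely choices, so probability 1/3; weight (1/4)·(1/3) = 1/12.
If it is in locker 3 (prior 1/4): the attendant has no choice, probability 1; weight (1/4)·1 = 1/4.
The weights sum to 1/3.
So P(the prize voucher in locker 3 | the attendant opened locker 1 and locker 4) = (1/4) / (1/3) = 3/4.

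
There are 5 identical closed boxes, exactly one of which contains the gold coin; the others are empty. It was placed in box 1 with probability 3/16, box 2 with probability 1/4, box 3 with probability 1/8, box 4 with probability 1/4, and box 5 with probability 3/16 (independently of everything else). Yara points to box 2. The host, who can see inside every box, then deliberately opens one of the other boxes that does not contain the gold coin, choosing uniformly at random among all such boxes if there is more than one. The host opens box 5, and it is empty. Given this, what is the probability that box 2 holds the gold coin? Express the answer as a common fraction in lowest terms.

Consider each possible location of the gold coin in turn.
If it is in box 1 (prior 3/16): the host has 3 equally likely choices, so probability 1/3; weight (3/16)·(1/3) = 1/16.
If it is in box 2 (prior 1/4): the host has 4 equally likely choices, so probability 1/4; weight (1/4)·(1/4) = 1/16.
If it is in box 3 (prior 1/8): the host has 3 equally likely choices, so probability 1/3; weight (1/8)·(1/3) = 1/24.
If it is in box 4 (prior 1/4): the host has 3 equally likely choices, so probability 1/3; weight (1/4)·(1/3) = 1/12.
If it is in box 5 (prior 3/16): the host opened box 5, so this case is ruled out; weight (3/16)·0 = 0.
The weights sum to 1/4.
So P(the gold coin in box 2 | the host opened box 5) = (1/16) / (1/4) = 1/4.

1/4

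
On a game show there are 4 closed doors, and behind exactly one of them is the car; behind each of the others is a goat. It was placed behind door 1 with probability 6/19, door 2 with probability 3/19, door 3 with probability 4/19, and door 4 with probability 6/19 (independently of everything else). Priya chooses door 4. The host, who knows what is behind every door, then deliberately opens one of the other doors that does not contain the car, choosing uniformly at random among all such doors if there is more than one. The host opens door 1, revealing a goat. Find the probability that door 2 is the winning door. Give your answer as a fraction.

Condition on the true location of the car.
If it is behind door 1 (prior 6/19): the host opened door 1, so this case is ruled out; weight (6/19)·0 = 0.
If it is behind door 2 (prior 3/19): the host has 2 equally likely choices, so probability 1/2; weight (3/19)·(1/2) = 3/38.
If it is behind door 3 (prior 4/19): the host has 2 equally likely choices, so probability 1/2; weight (4/19)·(1/2) = 2/19.
If it is behind door 4 (prior 6/19): the host has 3 equally likely choices, so probability 1/3; weight (6/19)·(1/3) = 2/19.
The weights sum to 11/38.
So P(the car behind door 2 | the host opened door 1) = (3/38) / (11/38) = 3/11.

3/11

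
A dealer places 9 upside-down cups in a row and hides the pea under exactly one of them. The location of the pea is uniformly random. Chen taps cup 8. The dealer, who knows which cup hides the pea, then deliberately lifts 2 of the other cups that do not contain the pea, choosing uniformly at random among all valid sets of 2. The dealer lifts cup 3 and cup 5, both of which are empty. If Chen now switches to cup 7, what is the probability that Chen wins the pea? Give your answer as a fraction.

4/27

Apply Bayes' rule, conditioning on where the pea actually is.
If it is under any of cups 1, 2, 4, 6, 7, and 9 (prior 1/9 each): the dealer has 21 equally likely choices, so probability 1/21; weight (1/9)·(1/21) = 1/189 each.
If it is under either of cups 3 and 5 (prior 1/9 each): that cup was opened and seen not to hold the prize — ruled out; weight (1/9)·0 = 0 each.
If it is under cup 8 (prior 1/9): the dealer has 28 equally likely choices, so probability 1/28; weight (1/9)·(1/28) = 1/252.
The weights sum to 1/28.
So P(the pea under cup 7 | the dealer opened cup 3 and cup 5) = (1/189) / (1/28) = 4/27.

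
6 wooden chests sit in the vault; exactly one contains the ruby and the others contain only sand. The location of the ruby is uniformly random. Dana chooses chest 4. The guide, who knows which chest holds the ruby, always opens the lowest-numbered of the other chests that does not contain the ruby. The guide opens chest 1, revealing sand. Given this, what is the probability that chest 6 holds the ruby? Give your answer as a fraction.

Consider each possible location of the ruby in turn.
If it is in chest 1 (prior 1/6): the guide opened chest 1, so this case is ruled out; weight (1/6)·0 = 0.
If it is in any of chests 2, 3, 4, 5, and 6 (prior 1/6 each): chest 1 is the lowest-numbered option available, probability 1; weight (1/6)·1 = 1/6 each.
The weights sum to 5/6.
So P(the ruby in chest 6 | the guide opened chest 1) = (1/6) / (5/6) = 1/5.

1/5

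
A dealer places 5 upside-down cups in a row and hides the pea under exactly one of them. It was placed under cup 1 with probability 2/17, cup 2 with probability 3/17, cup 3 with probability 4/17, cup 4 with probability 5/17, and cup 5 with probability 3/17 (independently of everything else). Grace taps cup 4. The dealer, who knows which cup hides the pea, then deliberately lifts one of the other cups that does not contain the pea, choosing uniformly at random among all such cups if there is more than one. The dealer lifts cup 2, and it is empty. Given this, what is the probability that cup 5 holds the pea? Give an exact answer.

Consider each possible location of the pea in turn.
If it is under cup 1 (prior 2/17): the dealer has 3 equally likely choices, so probability 1/3; weight (2/17)·(1/3) = 2/51.
If it is under cup 2 (prior 3/17): the dealer opened cup 2, so this case is ruled out; weight (3/17)·0 = 0.
If it is under cup 3 (prior 4/17): the dealer has 3 equally likely choices, so probability 1/3; weight (4/17)·(1/3) = 4/51.
If it is under cup 4 (prior 5/17): the dealer has 4 equally likely choices, so probability 1/4; weight (5/17)·(1/4) = 5/68.
If it is under cup 5 (prior 3/17): the dealer has 3 equally likely choices, so probability 1/3; weight (3/17)·(1/3) = 1/17.
The weights sum to 1/4.
So P(the pea under cup 5 | the dealer opened cup 2) = (1/17) / (1/4) = 4/17.

4/17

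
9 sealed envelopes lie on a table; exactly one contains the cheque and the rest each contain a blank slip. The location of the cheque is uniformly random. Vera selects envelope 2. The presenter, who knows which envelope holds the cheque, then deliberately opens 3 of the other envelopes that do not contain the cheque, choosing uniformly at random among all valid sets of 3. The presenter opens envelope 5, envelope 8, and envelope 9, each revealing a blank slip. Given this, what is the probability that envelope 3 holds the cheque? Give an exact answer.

Apply Bayes' rule, conditioning on where the cheque actually is.
If it is in any of envelopes 1, 3, 4, 6, and 7 (prior 1/9 each): the presenter has 35 equally likely choices, so probability 1/35; weight (1/9)·(1/35) = 1/315 each.
If it is in envelope 2 (prior 1/9): the presenter has 56 equally likely choices, so probability 1/56; weight (1/9)·(1/56) = 1/504.
If it is in any of envelopes 5, 8, and 9 (prior 1/9 each): that envelope was opened and seen not to hold the prize — ruled out; weight (1/9)·0 = 0 each.
The weights sum to 1/56.
So P(the cheque in envelope 3 | the presenter opened envelope 5, envelope 8, and envelope 9) = (1/315) / (1/56) = 8/45.

8/45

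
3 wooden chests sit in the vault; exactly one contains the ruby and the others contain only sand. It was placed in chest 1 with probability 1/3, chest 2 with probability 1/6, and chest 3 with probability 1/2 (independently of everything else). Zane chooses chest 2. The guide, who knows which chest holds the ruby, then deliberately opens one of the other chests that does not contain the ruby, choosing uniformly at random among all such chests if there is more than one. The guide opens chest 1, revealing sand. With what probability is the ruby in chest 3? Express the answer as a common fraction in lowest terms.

6/7

Consider each possible location of the ruby in turn.
If it is in chest 1 (prior 1/3): the guide opened chest 1, so this case is ruled out; weight (1/3)·0 = 0.
If it is in chest 2 (prior 1/6): the guide has 2 equally likely choices, so probability 1/2; weight (1/6)·(1/2) = 1/12.
If it is in chest 3 (prior 1/2): the guide has no choice, probability 1; weight (1/2)·1 = 1/2.
The weights sum to 7/12.
So P(the ruby in chest 3 | the guide opened chest 1) = (1/2) / (7/12) = 6/7.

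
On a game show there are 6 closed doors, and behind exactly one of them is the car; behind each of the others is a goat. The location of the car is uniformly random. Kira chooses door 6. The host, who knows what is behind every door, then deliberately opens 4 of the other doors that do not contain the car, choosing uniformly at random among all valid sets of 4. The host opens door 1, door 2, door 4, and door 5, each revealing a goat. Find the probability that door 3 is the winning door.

Apply Bayes' rule, conditioning on where the car actually is.
If it is behind any of doors 1, 2, 4, and 5 (prior 1/6 each): that door was opened and seen not to hold the prize — ruled out; weight (1/6)·0 = 0 each.
If it is behind door 3 (prior 1/6): the host has no choice, probability 1; weight (1/6)·1 = 1/6.
If it is behind door 6 (prior 1/6): the host has 5 equally likely choices, so probability 1/5; weight (1/6)·(1/5) = 1/30.
The weights sum to 1/5.
So P(the car behind door 3 | the host opened door 1, door 2, door 4, and door 5) = (1/6) / (1/5) = 5/6.

5/6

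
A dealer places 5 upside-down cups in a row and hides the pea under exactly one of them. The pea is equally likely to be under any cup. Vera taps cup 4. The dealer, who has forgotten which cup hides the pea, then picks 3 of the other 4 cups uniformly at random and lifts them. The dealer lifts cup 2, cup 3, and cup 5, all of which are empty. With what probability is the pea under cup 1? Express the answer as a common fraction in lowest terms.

Apply Bayes' rule, conditioning on where the pea actually is.
If it is under either of cups 1 and 4 (prior 1/5 each): the dealer picks exactly this set with probability 1/4 regardless, and none is the prize; weight (1/5)·(1/4) = 1/20 each.
If it is under any of cups 2, 3, and 5 (prior 1/5 each): that cup was opened and seen not to hold the prize — ruled out; weight (1/5)·0 = 0 each.
The weights sum to 1/10.
So P(the pea under cup 1 | the dealer opened cup 2, cup 3, and cup 5) = (1/20) / (1/10) = 1/2.

1/2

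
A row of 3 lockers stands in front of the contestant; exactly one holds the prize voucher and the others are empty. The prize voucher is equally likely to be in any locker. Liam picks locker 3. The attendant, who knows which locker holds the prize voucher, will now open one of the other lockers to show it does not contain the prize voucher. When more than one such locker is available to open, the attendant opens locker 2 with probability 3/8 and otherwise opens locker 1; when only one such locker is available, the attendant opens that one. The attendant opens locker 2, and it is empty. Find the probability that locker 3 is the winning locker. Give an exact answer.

3/11

Consider each possible location of the prize voucher in turn.
If it is in locker 1 (prior 1/3): only locker 2 is available, probability 1; weight (1/3)·1 = 1/3.
If it is in locker 2 (prior 1/3): the attendant opened locker 2, so this case is ruled out; weight (1/3)·0 = 0.
If it is in locker 3 (prior 1/3): locker 2 is available, opened with probability 3/8; weight (1/3)·(3/8) = 1/8.
The weights sum to 11/24.
So P(the prize voucher in locker 3 | the attendant opened locker 2) = (1/8) / (11/24) = 3/11.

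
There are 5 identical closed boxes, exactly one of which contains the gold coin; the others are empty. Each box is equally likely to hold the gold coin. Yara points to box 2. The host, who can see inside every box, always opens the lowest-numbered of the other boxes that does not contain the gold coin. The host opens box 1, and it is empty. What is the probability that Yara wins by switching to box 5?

1/4

Consider each possible location of the gold coin in turn.
If it is in box 1 (prior 1/5): the host opened box 1, so this case is ruled out; weight (1/5)·0 = 0.
If it is in any of boxes 2, 3, 4, and 5 (prior 1/5 each): box 1 is the lowest-numbered option available, probability 1; weight (1/5)·1 = 1/5 each.
The weights sum to 4/5.
So P(the gold coin in box 5 | the host opened box 1) = (1/5) / (4/5) = 1/4.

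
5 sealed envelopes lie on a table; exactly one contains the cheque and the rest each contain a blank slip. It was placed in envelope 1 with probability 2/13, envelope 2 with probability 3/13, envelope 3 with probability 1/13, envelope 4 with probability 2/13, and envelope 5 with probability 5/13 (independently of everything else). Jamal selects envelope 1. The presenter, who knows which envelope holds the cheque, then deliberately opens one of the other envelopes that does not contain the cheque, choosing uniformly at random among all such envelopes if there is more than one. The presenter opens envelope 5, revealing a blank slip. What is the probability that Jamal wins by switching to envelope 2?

2/5

Condition on the true location of the cheque.
If it is in envelope 1 (prior 2/13): the presenter has 4 equally likely choices, so probability 1/4; weight (2/13)·(1/4) = 1/26.
If it is in envelope 2 (prior 3/13): the presenter has 3 equally likely choices, so probability 1/3; weight (3/13)·(1/3) = 1/13.
If it is in envelope 3 (prior 1/13): the presenter has 3 equally likely choices, so probability 1/3; weight (1/13)·(1/3) = 1/39.
If it is in envelope 4 (prior 2/13): the presenter has 3 equally likely choices, so probability 1/3; weight (2/13)·(1/3) = 2/39.
If it is in envelope 5 (prior 5/13): the presenter opened envelope 5, so this case is ruled out; weight (5/13)·0 = 0.
The weights sum to 5/26.
So P(the cheque in envelope 2 | the presenter opened envelope 5) = (1/13) / (5/26) = 2/5.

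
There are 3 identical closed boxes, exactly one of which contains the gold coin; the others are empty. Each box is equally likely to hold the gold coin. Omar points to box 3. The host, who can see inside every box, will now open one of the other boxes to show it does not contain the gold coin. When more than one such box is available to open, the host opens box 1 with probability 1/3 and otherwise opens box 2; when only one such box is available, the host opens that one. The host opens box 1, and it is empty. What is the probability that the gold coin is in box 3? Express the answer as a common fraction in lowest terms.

1/4

Condition on the true location of the gold coin.
If it is in box 1 (prior 1/3): the host opened box 1, so this case is ruled out; weight (1/3)·0 = 0.
If it is in box 2 (prior 1/3): only box 1 is available, probability 1; weight (1/3)·1 = 1/3.
If it is in box 3 (prior 1/3): box 1 is available, opened with probability 1/3; weight (1/3)·(1/3) = 1/9.
The weights sum to 4/9.
So P(the gold coin in box 3 | the host opened box 1) = (1/9) / (4/9) = 1/4.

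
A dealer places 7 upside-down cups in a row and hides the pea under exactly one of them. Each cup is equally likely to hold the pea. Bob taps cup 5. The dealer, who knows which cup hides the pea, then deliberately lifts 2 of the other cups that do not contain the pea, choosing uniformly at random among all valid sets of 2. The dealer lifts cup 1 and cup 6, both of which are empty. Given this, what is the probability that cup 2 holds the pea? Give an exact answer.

3/14

Apply Bayes' rule, conditioning on where the pea actually is.
If it is under either of cups 1 and 6 (prior 1/7 each): that cup was opened and seen not to hold the prize — ruled out; weight (1/7)·0 = 0 each.
If it is under any of cups 2, 3, 4, and 7 (prior 1/7 each): the dealer has 10 equally likely choices, so probability 1/10; weight (1/7)·(1/10) = 1/70 each.
If it is under cup 5 (prior 1/7): the dealer has 15 equally likely choices, so probability 1/15; weight (1/7)·(1/15) = 1/105.
The weights sum to 1/15.
So P(the pea under cup 2 | the dealer opened cup 1 and cup 6) = (1/70) / (1/15) = 3/14.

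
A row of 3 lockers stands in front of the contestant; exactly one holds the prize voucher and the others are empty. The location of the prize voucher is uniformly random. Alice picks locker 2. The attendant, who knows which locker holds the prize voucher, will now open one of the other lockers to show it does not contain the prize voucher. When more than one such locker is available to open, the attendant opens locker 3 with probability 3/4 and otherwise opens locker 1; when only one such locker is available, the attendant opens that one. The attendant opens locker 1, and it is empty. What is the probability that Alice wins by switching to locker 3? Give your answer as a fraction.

Consider each possible location of the prize voucher in turn.
If it is in locker 1 (prior 1/3): the attendant opened locker 1, so this case is ruled out; weight (1/3)·0 = 0.
If it is in locker 2 (prior 1/3): locker 3 is available but not opened, probability 1/4; weight (1/3)·(1/4) = 1/12.
If it is in locker 3 (prior 1/3): only locker 1 is available, probability 1; weight (1/3)·1 = 1/3.
The weights sum to 5/12.
So P(the prize voucher in locker 3 | the attendant opened locker 1) = (1/3) / (5/12) = 4/5.

4/5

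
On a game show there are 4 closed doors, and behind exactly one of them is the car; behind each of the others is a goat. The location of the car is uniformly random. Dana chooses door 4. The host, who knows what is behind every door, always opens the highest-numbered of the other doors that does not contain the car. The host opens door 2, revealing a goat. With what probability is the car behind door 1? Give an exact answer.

0

Apply Bayes' rule, conditioning on where the car actually is.
If it is behind either of doors 1 and 4 (prior 1/4 each): the host would have opened door 3 instead, probability 0; weight (1/4)·0 = 0 each.
If it is behind door 2 (prior 1/4): the host opened door 2, so this case is ruled out; weight (1/4)·0 = 0.
If it is behind door 3 (prior 1/4): door 2 is the highest-numbered option available, probability 1; weight (1/4)·1 = 1/4.
The weights sum to 1/4.
So P(the car behind door 1 | the host opened door 2) = 0 / (1/4) = 0.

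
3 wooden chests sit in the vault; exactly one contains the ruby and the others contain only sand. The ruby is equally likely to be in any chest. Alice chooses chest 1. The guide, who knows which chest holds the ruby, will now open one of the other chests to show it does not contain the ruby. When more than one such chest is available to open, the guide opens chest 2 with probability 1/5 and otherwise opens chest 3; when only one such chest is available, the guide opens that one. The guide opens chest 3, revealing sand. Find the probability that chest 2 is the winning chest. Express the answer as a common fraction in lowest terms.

5/9

Consider each possible location of the ruby in turn.
If it is in chest 1 (prior 1/3): chest 2 is available but not opened, probability 4/5; weight (1/3)·(4/5) = 4/15.
If it is in chest 2 (prior 1/3): only chest 3 is available, probability 1; weight (1/3)·1 = 1/3.
If it is in chest 3 (prior 1/3): the guide opened chest 3, so this case is ruled out; weight (1/3)·0 = 0.
The weights sum to 3/5.
So P(the ruby in chest 2 | the guide opened chest 3) = (1/3) / (3/5) = 5/9.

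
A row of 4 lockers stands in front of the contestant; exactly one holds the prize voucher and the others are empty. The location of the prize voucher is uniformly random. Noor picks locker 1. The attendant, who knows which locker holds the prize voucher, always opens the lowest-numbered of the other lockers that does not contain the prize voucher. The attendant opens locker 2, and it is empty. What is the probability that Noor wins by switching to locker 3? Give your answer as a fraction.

Apply Bayes' rule, conditioning on where the prize voucher actually is.
If it is in any of lockers 1, 3, and 4 (prior 1/4 each): locker 2 is the lowest-numbered option available, probability 1; weight (1/4)·1 = 1/4 each.
If it is in locker 2 (prior 1/4): the attendant opened locker 2, so this case is ruled out; weight (1/4)·0 = 0.
The weights sum to 3/4.
So P(the prize voucher in locker 3 | the attendant opened locker 2) = (1/4) / (3/4) = 1/3.

1/3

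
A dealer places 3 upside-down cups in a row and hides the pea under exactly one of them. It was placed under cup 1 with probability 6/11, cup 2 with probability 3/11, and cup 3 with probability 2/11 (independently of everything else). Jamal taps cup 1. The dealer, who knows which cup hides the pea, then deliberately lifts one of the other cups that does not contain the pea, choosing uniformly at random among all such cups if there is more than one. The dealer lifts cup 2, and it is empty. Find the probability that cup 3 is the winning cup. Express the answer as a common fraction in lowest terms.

2/5

Condition on the true location of the pea.
If it is under cup 1 (prior 6/11): the dealer has 2 equally likely choices, so probability 1/2; weight (6/11)·(1/2) = 3/11.
If it is under cup 2 (prior 3/11): the dealer opened cup 2, so this case is ruled out; weight (3/11)·0 = 0.
If it is under cup 3 (prior 2/11): the dealer has no choice, probability 1; weight (2/11)·1 = 2/11.
The weights sum to 5/11.
So P(the pea under cup 3 | the dealer opened cup 2) = (2/11) / (5/11) = 2/5.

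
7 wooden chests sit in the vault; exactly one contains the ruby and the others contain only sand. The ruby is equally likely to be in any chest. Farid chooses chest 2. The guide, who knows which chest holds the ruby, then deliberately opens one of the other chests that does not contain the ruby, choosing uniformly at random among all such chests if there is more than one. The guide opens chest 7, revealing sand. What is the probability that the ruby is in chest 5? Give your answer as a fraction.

6/35

Apply Bayes' rule, conditioning on where the ruby actually is.
If it is in any of chests 1, 3, 4, 5, and 6 (prior 1/7 each): the guide has 5 equally likely choices, so probability 1/5; weight (1/7)·(1/5) = 1/35 each.
If it is in chest 2 (prior 1/7): the guide has 6 equally likely choices, so probability 1/6; weight (1/7)·(1/6) = 1/42.
If it is in chest 7 (prior 1/7): the guide opened chest 7, so this case is ruled out; weight (1/7)·0 = 0.
The weights sum to 1/6.
So P(the ruby in chest 5 | the guide opened chest 7) = (1/35) / (1/6) = 6/35.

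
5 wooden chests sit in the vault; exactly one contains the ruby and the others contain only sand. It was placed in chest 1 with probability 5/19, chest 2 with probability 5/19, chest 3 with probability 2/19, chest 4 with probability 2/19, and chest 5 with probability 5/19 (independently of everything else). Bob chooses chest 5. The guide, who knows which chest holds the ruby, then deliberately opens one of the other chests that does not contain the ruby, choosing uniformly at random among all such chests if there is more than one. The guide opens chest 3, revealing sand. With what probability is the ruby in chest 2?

20/63

Apply Bayes' rule, conditioning on where the ruby actually is.
If it is in either of chests 1 and 2 (prior 5/19 each): the guide has 3 equally likely choices, so probability 1/3; weight (5/19)·(1/3) = 5/57 each.
If it is in chest 3 (prior 2/19): the guide opened chest 3, so this case is ruled out; weight (2/19)·0 = 0.
If it is in chest 4 (prior 2/19): the guide has 3 equally likely choices, so probability 1/3; weight (2/19)·(1/3) = 2/57.
If it is in chest 5 (prior 5/19): the guide has 4 equally likely choices, so probability 1/4; weight (5/19)·(1/4) = 5/76.
The weights sum to 21/76.
So P(the ruby in chest 2 | the guide opened chest 3) = (5/57) / (21/76) = 20/63.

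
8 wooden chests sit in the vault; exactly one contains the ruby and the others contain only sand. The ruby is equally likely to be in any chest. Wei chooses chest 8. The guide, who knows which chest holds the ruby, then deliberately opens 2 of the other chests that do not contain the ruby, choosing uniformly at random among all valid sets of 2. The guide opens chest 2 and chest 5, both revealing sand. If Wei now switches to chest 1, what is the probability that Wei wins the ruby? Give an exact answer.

7/40

Consider each possible location of the ruby in turn.
If it is in any of chests 1, 3, 4, 6, and 7 (prior 1/8 each): the guide has 15 equally likely choices, so probability 1/15; weight (1/8)·(1/15) = 1/120 each.
If it is in either of chests 2 and 5 (prior 1/8 each): that chest was opened and seen not to hold the prize — ruled out; weight (1/8)·0 = 0 each.
If it is in chest 8 (prior 1/8): the guide has 21 equally likely choices, so probability 1/21; weight (1/8)·(1/21) = 1/168.
The weights sum to 1/21.
So P(the ruby in chest 1 | the guide opened chest 2 and chest 5) = (1/120) / (1/21) = 7/40.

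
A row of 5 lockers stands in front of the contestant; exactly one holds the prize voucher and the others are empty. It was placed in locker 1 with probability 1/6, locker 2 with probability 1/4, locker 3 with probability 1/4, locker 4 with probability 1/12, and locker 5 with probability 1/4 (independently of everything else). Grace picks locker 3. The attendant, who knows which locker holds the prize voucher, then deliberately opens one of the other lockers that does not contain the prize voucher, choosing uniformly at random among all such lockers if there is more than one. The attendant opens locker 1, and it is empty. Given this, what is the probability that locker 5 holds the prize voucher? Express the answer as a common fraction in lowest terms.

Consider each possible location of the prize voucher in turn.
If it is in locker 1 (prior 1/6): the attendant opened locker 1, so this case is ruled out; weight (1/6)·0 = 0.
If it is in either of lockers 2 and 5 (prior 1/4 each): the attendant has 3 equally likely choices, so probability 1/3; weight (1/4)·(1/3) = 1/12 each.
If it is in locker 3 (prior 1/4): the attendant has 4 equally likely choices, so probability 1/4; weight (1/4)·(1/4) = 1/16.
If it is in locker 4 (prior 1/12): the attendant has 3 equally likely choices, so probability 1/3; weight (1/12)·(1/3) = 1/36.
The weights sum to 37/144.
So P(the prize voucher in locker 5 | the attendant opened locker 1) = (1/12) / (37/144) = 12/37.

12/37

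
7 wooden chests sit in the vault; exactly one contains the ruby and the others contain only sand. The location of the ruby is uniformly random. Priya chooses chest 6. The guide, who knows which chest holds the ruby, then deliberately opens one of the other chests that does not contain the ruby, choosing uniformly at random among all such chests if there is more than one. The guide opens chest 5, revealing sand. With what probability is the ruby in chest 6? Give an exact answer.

1/7

Condition on the true location of the ruby.
If it is in any of chests 1, 2, 3, 4, and 7 (prior 1/7 each): the guide has 5 equally likely choices, so probability 1/5; weight (1/7)·(1/5) = 1/35 each.
If it is in chest 5 (prior 1/7): the guide opened chest 5, so this case is ruled out; weight (1/7)·0 = 0.
If it is in chest 6 (prior 1/7): the guide has 6 equally likely choices, so probability 1/6; weight (1/7)·(1/6) = 1/42.
The weights sum to 1/6.
So P(the ruby in chest 6 | the guide opened chest 5) = (1/42) / (1/6) = 1/7.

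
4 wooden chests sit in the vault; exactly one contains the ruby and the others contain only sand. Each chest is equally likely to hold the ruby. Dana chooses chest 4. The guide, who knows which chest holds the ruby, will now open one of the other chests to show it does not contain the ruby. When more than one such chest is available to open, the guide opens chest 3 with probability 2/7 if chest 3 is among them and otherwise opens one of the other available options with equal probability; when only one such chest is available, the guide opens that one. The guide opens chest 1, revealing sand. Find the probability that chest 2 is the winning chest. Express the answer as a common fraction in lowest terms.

Consider each possible location of the ruby in turn.
If it is in chest 1 (prior 1/4): the guide opened chest 1, so this case is ruled out; weight (1/4)·0 = 0.
If it is in chest 2 (prior 1/4): chest 3 is available but not opened, probability 5/7; weight (1/4)·(5/7) = 5/28.
If it is in chest 3 (prior 1/4): chest 3 holds the prize so is unavailable; the guide chooses uniformly among the 2 others, probability 1/2; weight (1/4)·(1/2) = 1/8.
If it is in chest 4 (prior 1/4): chest 3 is available but not opened; chest 1 gets probability (1 − 2/7)/2 = 5/14; weight (1/4)·(5/14) = 5/56.
The weights sum to 11/28.
So P(the ruby in chest 2 | the guide opened chest 1) = (5/28) / (11/28) = 5/11.

5/11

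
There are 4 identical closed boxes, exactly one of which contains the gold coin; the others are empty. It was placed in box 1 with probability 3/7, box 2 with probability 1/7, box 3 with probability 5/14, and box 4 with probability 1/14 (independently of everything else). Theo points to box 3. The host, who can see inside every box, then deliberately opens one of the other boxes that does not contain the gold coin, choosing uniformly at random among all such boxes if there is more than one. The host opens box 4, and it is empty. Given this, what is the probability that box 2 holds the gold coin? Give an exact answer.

Condition on the true location of the gold coin.
If it is in box 1 (prior 3/7): the host has 2 equally likely choices, so probability 1/2; weight (3/7)·(1/2) = 3/14.
If it is in box 2 (prior 1/7): the host has 2 equally likely choices, so probability 1/2; weight (1/7)·(1/2) = 1/14.
If it is in box 3 (prior 5/14): the host has 3 equally likely choices, so probability 1/3; weight (5/14)·(1/3) = 5/42.
If it is in box 4 (prior 1/14): the host opened box 4, so this case is ruled out; weight (1/14)·0 = 0.
The weights sum to 17/42.
So P(the gold coin in box 2 | the host opened box 4) = (1/14) / (17/42) = 3/17.

3/17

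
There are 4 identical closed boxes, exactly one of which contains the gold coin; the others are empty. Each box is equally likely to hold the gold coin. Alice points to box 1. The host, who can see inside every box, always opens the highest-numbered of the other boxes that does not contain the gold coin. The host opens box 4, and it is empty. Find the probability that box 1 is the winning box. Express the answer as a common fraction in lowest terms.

Consider each possible location of the gold coin in turn.
If it is in any of boxes 1, 2, and 3 (prior 1/4 each): box 4 is the highest-numbered option available, probability 1; weight (1/4)·1 = 1/4 each.
If it is in box 4 (prior 1/4): the host opened box 4, so this case is ruled out; weight (1/4)·0 = 0.
The weights sum to 3/4.
So P(the gold coin in box 1 | the host opened box 4) = (1/4) / (3/4) = 1/3.

1/3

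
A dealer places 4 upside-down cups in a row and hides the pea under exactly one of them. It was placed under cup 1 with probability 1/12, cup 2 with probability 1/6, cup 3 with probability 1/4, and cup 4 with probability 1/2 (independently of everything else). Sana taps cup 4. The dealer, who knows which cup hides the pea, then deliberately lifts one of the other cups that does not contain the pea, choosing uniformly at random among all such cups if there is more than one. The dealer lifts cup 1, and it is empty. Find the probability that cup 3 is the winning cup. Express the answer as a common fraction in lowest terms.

Apply Bayes' rule, conditioning on where the pea actually is.
If it is under cup 1 (prior 1/12): the dealer opened cup 1, so this case is ruled out; weight (1/12)·0 = 0.
If it is under cup 2 (prior 1/6): the dealer has 2 equally likely choices, so probability 1/2; weight (1/6)·(1/2) = 1/12.
If it is under cup 3 (prior 1/4): the dealer has 2 equally likely choices, so probability 1/2; weight (1/4)·(1/2) = 1/8.
If it is under cup 4 (prior 1/2): the dealer has 3 equally likely choices, so probability 1/3; weight (1/2)·(1/3) = 1/6.
The weights sum to 3/8.
So P(the pea under cup 3 | the dealer opened cup 1) = (1/8) / (3/8) = 1/3.

1/3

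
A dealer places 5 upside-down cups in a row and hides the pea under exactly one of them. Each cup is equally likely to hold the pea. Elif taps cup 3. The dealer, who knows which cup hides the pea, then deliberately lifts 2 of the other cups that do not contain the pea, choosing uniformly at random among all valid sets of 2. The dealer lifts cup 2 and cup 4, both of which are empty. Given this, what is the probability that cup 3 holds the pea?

1/5

Apply Bayes' rule, conditioning on where the pea actually is.
If it is under either of cups 1 and 5 (prior 1/5 each): the dealer has 3 equally likely choices, so probability 1/3; weight (1/5)·(1/3) = 1/15 each.
If it is under either of cups 2 and 4 (prior 1/5 each): that cup was opened and seen not to hold the prize — ruled out; weight (1/5)·0 = 0 each.
If it is under cup 3 (prior 1/5): the dealer has 6 equally likely choices, so probability 1/6; weight (1/5)·(1/6) = 1/30.
The weights sum to 1/6.
So P(the pea under cup 3 | the dealer opened cup 2 and cup 4) = (1/30) / (1/6) = 1/5.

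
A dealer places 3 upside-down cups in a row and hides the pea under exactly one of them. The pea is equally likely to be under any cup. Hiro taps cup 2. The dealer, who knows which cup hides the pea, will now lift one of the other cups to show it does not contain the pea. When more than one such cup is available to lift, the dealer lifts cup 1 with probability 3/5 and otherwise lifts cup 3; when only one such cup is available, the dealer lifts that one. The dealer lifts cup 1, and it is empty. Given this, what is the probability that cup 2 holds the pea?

Consider each possible location of the pea in turn.
If it is under cup 1 (prior 1/3): the dealer opened cup 1, so this case is ruled out; weight (1/3)·0 = 0.
If it is under cup 2 (prior 1/3): cup 1 is available, opened with probability 3/5; weight (1/3)·(3/5) = 1/5.
If it is under cup 3 (prior 1/3): only cup 1 is available, probability 1; weight (1/3)·1 = 1/3.
The weights sum to 8/15.
So P(the pea under cup 2 | the dealer opened cup 1) = (1/5) / (8/15) = 3/8.

3/8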